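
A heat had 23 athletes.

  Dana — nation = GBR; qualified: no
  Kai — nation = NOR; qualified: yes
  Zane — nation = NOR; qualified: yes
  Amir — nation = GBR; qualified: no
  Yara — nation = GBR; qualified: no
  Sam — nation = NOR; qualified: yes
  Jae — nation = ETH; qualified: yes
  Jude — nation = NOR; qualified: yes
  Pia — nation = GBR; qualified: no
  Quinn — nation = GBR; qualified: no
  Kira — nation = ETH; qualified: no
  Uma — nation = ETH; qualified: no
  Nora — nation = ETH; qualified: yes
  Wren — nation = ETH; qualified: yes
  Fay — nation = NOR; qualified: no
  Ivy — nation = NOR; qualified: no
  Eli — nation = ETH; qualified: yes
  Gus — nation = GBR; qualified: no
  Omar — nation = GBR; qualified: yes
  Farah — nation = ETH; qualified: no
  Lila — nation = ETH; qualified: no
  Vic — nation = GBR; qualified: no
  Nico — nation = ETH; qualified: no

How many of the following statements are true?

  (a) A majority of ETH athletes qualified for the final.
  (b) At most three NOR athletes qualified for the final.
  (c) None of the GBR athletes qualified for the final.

0

(a) ETH: |A| = 9, |A ∩ B| = 4; needs |A ∩ B| > |A ∖ B| — false.
(b) NOR: |A| = 6, |A ∩ B| = 4; needs |A ∩ B| ≤ 3 — false.
(c) GBR: |A| = 8, |A ∩ B| = 1; needs A ∩ B = ∅ (|A ∩ B| = 0) — false.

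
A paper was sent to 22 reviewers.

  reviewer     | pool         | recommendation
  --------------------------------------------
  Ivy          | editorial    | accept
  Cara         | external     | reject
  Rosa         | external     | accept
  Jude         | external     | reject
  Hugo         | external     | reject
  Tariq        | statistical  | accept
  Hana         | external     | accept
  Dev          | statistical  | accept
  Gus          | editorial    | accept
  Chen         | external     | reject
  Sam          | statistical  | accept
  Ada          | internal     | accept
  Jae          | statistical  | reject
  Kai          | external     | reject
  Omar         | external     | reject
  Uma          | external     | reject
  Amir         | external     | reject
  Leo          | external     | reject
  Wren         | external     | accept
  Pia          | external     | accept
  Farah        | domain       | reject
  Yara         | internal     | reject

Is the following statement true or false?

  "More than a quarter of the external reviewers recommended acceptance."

True

'More than a quarter of the external reviewers recommended acceptance' holds iff |A ∩ B| / |A| > 1/4.
A (the restrictor) = {Cara, Rosa, Jude, Hugo, Hana, Chen, Kai, Omar, Uma, Amir, Leo, Wren, Pia}, |A| = 13.
A ∩ B = {Rosa, Hana, Wren, Pia}, so |A ∩ B| = 4.
A ∖ B = {Cara, Jude, Hugo, Chen, Kai, Omar, Uma, Amir, Leo}, so |A ∖ B| = 9.
|A ∩ B|/|A| = 4/13, so the statement is true.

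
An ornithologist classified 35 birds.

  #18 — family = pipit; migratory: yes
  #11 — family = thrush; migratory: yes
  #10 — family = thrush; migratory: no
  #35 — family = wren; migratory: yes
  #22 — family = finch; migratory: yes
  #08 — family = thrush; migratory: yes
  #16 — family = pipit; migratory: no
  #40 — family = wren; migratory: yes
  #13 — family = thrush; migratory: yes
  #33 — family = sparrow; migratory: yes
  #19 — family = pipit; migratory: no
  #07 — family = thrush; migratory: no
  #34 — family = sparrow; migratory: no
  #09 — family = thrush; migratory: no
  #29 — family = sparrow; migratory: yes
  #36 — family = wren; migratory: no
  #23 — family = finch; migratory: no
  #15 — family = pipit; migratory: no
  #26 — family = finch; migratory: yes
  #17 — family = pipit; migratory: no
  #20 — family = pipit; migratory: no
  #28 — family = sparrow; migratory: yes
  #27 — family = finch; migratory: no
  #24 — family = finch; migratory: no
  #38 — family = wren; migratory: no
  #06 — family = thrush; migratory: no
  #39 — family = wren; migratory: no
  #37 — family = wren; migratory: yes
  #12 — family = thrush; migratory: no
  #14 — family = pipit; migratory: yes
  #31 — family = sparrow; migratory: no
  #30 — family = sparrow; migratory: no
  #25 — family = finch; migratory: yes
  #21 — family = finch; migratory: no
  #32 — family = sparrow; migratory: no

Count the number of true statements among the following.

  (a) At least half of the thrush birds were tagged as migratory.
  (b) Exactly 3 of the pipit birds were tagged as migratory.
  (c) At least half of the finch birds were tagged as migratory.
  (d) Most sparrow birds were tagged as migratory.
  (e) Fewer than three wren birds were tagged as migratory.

0

(a) thrush: |A| = 8, |A ∩ B| = 3; needs |A ∩ B| ≥ |A ∖ B| — false.
(b) pipit: |A| = 7, |A ∩ B| = 2; needs |A ∩ B| = 3 — false.
(c) finch: |A| = 7, |A ∩ B| = 3; needs |A ∩ B| ≥ |A ∖ B| — false.
(d) sparrow: |A| = 7, |A ∩ B| = 3; needs |A ∩ B| > |A ∖ B| — false.
(e) wren: |A| = 6, |A ∩ B| = 3; needs |A ∩ B| < 3 — false.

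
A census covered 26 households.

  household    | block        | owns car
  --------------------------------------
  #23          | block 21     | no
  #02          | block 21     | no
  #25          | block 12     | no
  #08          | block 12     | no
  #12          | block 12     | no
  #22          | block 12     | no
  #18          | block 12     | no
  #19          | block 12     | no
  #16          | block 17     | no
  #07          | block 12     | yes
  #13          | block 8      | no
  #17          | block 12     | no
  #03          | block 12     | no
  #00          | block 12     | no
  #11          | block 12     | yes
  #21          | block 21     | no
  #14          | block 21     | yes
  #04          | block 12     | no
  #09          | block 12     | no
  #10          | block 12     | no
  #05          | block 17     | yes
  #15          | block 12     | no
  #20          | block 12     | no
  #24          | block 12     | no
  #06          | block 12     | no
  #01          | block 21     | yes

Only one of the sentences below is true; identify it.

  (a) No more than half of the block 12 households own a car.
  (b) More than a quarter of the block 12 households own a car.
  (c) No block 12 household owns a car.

(a)

|A| = 18, |A ∩ B| = 2, |A ∖ B| = 16.
(a) requires |A ∩ B| ≤ |A ∖ B|: true.
(b) requires |A ∩ B| / |A| > 1/4: false.
(c) requires A ∩ B = ∅ (|A ∩ B| = 0): false.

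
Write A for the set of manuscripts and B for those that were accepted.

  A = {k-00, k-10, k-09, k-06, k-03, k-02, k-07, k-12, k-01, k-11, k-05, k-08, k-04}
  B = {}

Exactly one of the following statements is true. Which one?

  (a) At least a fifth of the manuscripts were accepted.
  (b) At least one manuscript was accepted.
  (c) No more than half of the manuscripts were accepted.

(c)

|A| = 13, |A ∩ B| = 0, |A ∖ B| = 13.
(a) requires |A ∩ B| / |A| ≥ 1/5: false.
(b) requires A ∩ B ≠ ∅ (|A ∩ B| ≥ 1): false.
(c) requires |A ∩ B| ≤ |A ∖ B|: true.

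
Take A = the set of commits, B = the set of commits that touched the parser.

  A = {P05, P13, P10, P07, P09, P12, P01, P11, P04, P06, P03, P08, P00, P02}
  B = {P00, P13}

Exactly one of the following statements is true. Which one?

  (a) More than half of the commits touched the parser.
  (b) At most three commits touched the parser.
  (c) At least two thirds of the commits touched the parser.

(b)

|A| = 14, |A ∩ B| = 2, |A ∖ B| = 12.
(a) requires |A ∩ B| > |A ∖ B|: false.
(b) requires |A ∩ B| ≤ 3: true.
(c) requires |A ∩ B| / |A| ≥ 2/3: false.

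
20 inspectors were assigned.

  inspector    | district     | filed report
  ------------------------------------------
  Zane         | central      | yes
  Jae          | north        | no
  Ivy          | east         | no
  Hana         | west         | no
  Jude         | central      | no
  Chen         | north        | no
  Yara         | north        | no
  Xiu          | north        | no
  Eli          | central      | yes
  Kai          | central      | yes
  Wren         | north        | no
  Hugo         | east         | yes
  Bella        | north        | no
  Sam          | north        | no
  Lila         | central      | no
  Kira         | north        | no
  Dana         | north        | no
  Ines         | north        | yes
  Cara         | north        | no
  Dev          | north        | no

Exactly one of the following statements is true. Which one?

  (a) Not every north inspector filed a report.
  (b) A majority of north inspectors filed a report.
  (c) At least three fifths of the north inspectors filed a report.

|A| = 12, |A ∩ B| = 1, |A ∖ B| = 11.
(a) requires A ⊄ B (|A ∖ B| ≥ 1): true.
(b) requires |A ∩ B| > |A ∖ B|: false.
(c) requires |A ∩ B| / |A| ≥ 3/5: false.

(a)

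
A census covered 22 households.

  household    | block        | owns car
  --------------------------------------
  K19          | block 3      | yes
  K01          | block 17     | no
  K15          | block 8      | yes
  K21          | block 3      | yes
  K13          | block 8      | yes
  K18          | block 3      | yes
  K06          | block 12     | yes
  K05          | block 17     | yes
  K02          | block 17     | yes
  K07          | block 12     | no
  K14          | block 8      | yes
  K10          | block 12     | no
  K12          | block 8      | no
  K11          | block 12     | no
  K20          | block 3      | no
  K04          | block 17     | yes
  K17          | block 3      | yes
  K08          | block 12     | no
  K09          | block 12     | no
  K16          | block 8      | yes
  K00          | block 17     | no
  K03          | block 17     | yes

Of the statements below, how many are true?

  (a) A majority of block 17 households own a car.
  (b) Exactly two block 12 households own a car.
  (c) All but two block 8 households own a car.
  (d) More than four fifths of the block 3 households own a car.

(a) block 17: |A| = 6, |A ∩ B| = 4; needs |A ∩ B| > |A ∖ B| — true.
(b) block 12: |A| = 6, |A ∩ B| = 1; needs |A ∩ B| = 2 — false.
(c) block 8: |A| = 5, |A ∩ B| = 4; needs |A ∖ B| = 2 — false.
(d) block 3: |A| = 5, |A ∩ B| = 4; needs |A ∩ B| / |A| > 4/5 — false.

1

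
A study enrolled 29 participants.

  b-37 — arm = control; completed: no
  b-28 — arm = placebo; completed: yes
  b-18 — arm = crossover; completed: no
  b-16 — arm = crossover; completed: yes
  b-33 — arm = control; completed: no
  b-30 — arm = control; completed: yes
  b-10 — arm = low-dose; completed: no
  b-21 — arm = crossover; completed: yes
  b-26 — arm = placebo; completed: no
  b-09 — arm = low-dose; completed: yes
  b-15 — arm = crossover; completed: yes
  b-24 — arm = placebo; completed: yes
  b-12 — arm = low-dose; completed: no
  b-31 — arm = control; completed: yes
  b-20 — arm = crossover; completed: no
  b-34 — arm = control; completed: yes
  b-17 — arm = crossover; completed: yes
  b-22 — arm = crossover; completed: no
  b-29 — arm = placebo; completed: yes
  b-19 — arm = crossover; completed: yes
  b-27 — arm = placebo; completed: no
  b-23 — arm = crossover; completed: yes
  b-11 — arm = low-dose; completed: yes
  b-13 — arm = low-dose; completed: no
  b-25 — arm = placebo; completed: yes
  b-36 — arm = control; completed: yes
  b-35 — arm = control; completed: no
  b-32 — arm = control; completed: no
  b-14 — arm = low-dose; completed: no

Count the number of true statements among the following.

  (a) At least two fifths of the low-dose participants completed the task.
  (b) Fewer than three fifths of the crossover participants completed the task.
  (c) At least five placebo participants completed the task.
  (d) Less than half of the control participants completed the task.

(a) low-dose: |A| = 6, |A ∩ B| = 2; needs |A ∩ B| / |A| ≥ 2/5 — false.
(b) crossover: |A| = 9, |A ∩ B| = 6; needs |A ∩ B| / |A| < 3/5 — false.
(c) placebo: |A| = 6, |A ∩ B| = 4; needs |A ∩ B| ≥ 5 — false.
(d) control: |A| = 8, |A ∩ B| = 4; needs |A ∩ B| < |A ∖ B| — false.

0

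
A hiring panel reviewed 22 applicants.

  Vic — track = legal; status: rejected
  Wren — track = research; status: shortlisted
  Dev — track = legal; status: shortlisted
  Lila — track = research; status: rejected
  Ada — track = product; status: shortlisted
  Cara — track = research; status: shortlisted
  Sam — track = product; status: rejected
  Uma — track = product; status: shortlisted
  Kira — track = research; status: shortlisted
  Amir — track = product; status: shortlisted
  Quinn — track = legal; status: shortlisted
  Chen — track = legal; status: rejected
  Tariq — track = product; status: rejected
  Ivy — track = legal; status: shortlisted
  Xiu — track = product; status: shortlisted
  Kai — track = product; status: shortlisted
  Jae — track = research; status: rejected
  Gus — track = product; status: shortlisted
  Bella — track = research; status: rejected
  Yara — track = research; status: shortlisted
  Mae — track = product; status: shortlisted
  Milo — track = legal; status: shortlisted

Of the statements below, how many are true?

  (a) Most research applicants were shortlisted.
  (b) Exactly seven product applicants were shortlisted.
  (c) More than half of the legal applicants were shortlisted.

3

(a) research: |A| = 7, |A ∩ B| = 4; needs |A ∩ B| > |A ∖ B| — true.
(b) product: |A| = 9, |A ∩ B| = 7; needs |A ∩ B| = 7 — true.
(c) legal: |A| = 6, |A ∩ B| = 4; needs |A ∩ B| > |A ∖ B| — true.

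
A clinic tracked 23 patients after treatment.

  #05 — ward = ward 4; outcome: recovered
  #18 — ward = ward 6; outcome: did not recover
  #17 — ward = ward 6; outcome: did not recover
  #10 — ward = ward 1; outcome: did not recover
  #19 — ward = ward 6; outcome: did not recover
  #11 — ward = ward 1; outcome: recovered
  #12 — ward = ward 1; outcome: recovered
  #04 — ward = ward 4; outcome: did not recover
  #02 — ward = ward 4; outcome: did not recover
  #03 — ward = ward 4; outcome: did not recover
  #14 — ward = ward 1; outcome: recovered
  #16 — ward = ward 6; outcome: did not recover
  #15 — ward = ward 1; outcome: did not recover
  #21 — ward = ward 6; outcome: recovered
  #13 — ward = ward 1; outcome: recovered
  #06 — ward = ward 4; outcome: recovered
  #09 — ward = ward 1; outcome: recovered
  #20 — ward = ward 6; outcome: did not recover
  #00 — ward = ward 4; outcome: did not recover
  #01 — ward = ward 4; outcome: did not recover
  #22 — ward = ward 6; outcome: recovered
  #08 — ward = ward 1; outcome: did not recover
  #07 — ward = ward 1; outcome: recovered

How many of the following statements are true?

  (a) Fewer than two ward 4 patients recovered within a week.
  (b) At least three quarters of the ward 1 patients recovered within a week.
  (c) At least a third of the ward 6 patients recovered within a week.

(a) ward 4: |A| = 7, |A ∩ B| = 2; needs |A ∩ B| < 2 — false.
(b) ward 1: |A| = 9, |A ∩ B| = 6; needs |A ∩ B| / |A| ≥ 3/4 — false.
(c) ward 6: |A| = 7, |A ∩ B| = 2; needs |A ∩ B| / |A| ≥ 1/3 — false.

0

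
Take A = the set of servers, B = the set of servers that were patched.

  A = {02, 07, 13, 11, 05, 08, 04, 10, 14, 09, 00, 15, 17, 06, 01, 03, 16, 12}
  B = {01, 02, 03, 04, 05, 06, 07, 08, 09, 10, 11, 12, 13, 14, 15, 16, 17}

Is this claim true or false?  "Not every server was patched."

True

'Not every server was patched' holds iff A ⊄ B (|A ∖ B| ≥ 1).
|A| = 18, |A ∩ B| = 17, |A ∖ B| = 1.
So the statement is true.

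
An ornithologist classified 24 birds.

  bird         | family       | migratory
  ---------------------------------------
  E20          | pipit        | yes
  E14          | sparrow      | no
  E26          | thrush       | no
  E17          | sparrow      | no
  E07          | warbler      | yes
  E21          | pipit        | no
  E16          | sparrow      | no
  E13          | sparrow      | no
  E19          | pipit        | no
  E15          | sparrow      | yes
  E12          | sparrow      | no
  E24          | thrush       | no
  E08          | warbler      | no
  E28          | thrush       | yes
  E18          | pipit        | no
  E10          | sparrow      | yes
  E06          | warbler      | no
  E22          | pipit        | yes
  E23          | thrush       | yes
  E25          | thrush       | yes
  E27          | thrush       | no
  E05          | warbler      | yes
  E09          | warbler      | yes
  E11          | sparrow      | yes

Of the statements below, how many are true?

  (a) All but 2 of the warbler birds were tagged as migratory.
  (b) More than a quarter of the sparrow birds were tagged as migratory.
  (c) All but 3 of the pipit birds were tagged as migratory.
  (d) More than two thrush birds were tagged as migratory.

4

(a) warbler: |A| = 5, |A ∩ B| = 3; needs |A ∖ B| = 2 — true.
(b) sparrow: |A| = 8, |A ∩ B| = 3; needs |A ∩ B| / |A| > 1/4 — true.
(c) pipit: |A| = 5, |A ∩ B| = 2; needs |A ∖ B| = 3 — true.
(d) thrush: |A| = 6, |A ∩ B| = 3; needs |A ∩ B| > 2 — true.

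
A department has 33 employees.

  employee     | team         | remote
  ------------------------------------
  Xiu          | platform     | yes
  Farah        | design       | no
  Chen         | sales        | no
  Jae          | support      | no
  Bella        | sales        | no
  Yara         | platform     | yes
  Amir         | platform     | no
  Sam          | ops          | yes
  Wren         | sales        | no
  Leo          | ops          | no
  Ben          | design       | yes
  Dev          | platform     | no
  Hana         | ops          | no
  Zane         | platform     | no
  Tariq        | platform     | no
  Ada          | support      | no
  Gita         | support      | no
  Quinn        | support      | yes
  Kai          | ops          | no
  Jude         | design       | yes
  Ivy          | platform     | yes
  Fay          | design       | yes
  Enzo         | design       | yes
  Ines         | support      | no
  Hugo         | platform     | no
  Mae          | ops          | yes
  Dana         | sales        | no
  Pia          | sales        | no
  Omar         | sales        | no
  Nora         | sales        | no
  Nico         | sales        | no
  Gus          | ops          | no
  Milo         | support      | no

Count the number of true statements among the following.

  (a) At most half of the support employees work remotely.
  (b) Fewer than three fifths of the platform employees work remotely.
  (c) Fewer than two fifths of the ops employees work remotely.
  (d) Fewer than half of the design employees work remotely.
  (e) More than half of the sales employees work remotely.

3

(a) support: |A| = 6, |A ∩ B| = 1; needs |A ∩ B| ≤ |A ∖ B| — true.
(b) platform: |A| = 8, |A ∩ B| = 3; needs |A ∩ B| / |A| < 3/5 — true.
(c) ops: |A| = 6, |A ∩ B| = 2; needs |A ∩ B| / |A| < 2/5 — true.
(d) design: |A| = 5, |A ∩ B| = 4; needs |A ∩ B| < |A ∖ B| — false.
(e) sales: |A| = 8, |A ∩ B| = 0; needs |A ∩ B| > |A ∖ B| — false.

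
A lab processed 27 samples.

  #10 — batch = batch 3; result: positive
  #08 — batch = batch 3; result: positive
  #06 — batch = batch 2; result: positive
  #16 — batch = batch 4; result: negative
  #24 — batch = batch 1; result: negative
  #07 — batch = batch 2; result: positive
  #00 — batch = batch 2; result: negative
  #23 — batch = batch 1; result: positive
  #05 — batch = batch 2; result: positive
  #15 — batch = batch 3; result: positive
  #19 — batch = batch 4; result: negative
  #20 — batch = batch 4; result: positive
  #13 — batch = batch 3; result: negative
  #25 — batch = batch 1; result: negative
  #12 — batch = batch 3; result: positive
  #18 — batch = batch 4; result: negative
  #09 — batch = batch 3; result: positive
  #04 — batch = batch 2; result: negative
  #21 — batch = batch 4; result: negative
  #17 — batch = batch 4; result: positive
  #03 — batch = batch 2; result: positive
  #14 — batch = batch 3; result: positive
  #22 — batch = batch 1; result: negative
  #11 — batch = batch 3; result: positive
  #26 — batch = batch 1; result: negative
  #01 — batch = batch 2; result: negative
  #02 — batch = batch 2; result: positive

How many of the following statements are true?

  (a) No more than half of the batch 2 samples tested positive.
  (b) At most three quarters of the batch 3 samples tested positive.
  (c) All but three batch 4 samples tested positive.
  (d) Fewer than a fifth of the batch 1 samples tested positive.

(a) batch 2: |A| = 8, |A ∩ B| = 5; needs |A ∩ B| ≤ |A ∖ B| — false.
(b) batch 3: |A| = 8, |A ∩ B| = 7; needs |A ∩ B| / |A| ≤ 3/4 — false.
(c) batch 4: |A| = 6, |A ∩ B| = 2; needs |A ∖ B| = 3 — false.
(d) batch 1: |A| = 5, |A ∩ B| = 1; needs |A ∩ B| / |A| < 1/5 — false.

0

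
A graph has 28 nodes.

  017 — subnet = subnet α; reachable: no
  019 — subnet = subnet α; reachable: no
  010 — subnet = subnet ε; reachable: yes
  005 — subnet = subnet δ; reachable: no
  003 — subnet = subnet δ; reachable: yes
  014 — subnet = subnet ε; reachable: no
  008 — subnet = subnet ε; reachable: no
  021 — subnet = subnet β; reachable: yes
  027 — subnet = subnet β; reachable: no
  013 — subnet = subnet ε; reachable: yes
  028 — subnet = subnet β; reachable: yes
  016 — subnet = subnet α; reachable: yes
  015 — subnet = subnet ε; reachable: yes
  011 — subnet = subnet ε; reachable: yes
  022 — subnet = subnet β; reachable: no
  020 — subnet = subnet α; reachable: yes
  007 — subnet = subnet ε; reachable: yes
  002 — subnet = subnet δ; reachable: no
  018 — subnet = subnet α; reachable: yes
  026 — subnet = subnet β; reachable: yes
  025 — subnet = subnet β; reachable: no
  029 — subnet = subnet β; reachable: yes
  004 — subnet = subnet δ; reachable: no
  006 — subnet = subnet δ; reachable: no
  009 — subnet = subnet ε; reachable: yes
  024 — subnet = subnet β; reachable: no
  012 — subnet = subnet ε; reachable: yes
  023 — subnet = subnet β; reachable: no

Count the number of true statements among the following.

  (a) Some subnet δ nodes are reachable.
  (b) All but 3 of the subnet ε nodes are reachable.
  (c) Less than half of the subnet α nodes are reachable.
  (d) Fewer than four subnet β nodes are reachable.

1

(a) subnet δ: |A| = 5, |A ∩ B| = 1; needs A ∩ B ≠ ∅ (|A ∩ B| ≥ 1) — true.
(b) subnet ε: |A| = 9, |A ∩ B| = 7; needs |A ∖ B| = 3 — false.
(c) subnet α: |A| = 5, |A ∩ B| = 3; needs |A ∩ B| < |A ∖ B| — false.
(d) subnet β: |A| = 9, |A ∩ B| = 4; needs |A ∩ B| < 4 — false.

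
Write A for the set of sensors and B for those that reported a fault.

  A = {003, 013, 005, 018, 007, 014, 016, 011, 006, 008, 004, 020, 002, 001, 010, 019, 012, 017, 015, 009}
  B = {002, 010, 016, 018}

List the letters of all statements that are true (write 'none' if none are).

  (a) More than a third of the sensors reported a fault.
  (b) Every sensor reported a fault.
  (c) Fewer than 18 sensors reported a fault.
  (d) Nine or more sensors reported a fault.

|A| = 20, |A ∩ B| = 4, |A ∖ B| = 16.
(a) |A ∩ B| / |A| > 1/3: fails.
(b) A ⊆ B, i.e. every element of A is in B (|A ∖ B| = 0): fails.
(c) |A ∩ B| < 18: holds.
(d) |A ∩ B| ≥ 9: fails.

(c)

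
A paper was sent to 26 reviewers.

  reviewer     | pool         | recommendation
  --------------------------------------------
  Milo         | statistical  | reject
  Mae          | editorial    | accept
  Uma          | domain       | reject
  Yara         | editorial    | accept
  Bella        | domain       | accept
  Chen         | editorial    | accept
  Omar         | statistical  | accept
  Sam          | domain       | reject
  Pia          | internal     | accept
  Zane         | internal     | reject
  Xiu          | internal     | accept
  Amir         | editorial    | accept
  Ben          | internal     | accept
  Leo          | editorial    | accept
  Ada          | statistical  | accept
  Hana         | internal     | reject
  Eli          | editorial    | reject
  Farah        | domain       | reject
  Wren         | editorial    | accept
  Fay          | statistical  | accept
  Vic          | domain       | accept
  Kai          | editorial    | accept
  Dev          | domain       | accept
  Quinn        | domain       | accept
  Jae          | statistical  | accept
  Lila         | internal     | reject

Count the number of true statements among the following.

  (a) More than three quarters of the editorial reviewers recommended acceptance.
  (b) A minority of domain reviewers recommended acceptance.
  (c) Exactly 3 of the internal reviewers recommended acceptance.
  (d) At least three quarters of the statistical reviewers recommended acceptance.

(a) editorial: |A| = 8, |A ∩ B| = 7; needs |A ∩ B| / |A| > 3/4 — true.
(b) domain: |A| = 7, |A ∩ B| = 4; needs |A ∩ B| < |A ∖ B| — false.
(c) internal: |A| = 6, |A ∩ B| = 3; needs |A ∩ B| = 3 — true.
(d) statistical: |A| = 5, |A ∩ B| = 4; needs |A ∩ B| / |A| ≥ 3/4 — true.

3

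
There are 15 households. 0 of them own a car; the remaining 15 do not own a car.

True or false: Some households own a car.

False

The determiner here denotes the relation: A ∩ B ≠ ∅ (|A ∩ B| ≥ 1).
|A| = 15, |A ∩ B| = 0, |A ∖ B| = 15.
So the statement is false.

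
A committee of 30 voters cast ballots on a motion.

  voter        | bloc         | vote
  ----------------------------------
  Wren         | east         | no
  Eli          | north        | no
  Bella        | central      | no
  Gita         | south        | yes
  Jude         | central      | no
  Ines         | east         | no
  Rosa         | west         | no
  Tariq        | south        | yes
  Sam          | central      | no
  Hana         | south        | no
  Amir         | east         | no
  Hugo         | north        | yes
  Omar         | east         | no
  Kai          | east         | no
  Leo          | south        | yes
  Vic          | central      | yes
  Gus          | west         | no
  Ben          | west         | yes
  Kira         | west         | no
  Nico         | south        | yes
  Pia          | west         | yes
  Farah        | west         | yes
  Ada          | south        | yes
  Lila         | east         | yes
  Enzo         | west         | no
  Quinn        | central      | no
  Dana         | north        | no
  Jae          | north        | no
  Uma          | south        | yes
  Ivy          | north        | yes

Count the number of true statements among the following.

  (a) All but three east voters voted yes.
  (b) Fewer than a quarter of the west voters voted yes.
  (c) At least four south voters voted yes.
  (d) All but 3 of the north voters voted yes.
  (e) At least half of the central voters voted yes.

(a) east: |A| = 6, |A ∩ B| = 1; needs |A ∖ B| = 3 — false.
(b) west: |A| = 7, |A ∩ B| = 3; needs |A ∩ B| / |A| < 1/4 — false.
(c) south: |A| = 7, |A ∩ B| = 6; needs |A ∩ B| ≥ 4 — true.
(d) north: |A| = 5, |A ∩ B| = 2; needs |A ∖ B| = 3 — true.
(e) central: |A| = 5, |A ∩ B| = 1; needs |A ∩ B| ≥ |A ∖ B| — false.

2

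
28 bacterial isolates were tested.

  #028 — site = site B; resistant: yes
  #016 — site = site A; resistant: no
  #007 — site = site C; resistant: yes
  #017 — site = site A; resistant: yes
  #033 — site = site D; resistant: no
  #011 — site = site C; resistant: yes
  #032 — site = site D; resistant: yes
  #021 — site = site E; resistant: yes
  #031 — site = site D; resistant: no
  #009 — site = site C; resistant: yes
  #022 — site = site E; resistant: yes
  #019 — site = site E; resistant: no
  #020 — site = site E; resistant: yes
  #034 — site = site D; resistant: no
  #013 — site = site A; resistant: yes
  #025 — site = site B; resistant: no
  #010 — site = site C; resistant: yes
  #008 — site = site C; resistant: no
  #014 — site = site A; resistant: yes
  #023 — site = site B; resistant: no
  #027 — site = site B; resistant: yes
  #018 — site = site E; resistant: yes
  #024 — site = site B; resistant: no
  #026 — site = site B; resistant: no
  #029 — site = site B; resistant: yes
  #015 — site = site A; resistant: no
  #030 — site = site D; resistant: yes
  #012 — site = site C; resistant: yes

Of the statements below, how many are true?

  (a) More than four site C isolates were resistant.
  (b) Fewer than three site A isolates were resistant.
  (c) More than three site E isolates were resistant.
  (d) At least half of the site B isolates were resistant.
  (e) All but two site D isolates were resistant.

(a) site C: |A| = 6, |A ∩ B| = 5; needs |A ∩ B| > 4 — true.
(b) site A: |A| = 5, |A ∩ B| = 3; needs |A ∩ B| < 3 — false.
(c) site E: |A| = 5, |A ∩ B| = 4; needs |A ∩ B| > 3 — true.
(d) site B: |A| = 7, |A ∩ B| = 3; needs |A ∩ B| ≥ |A ∖ B| — false.
(e) site D: |A| = 5, |A ∩ B| = 2; needs |A ∖ B| = 2 — false.

2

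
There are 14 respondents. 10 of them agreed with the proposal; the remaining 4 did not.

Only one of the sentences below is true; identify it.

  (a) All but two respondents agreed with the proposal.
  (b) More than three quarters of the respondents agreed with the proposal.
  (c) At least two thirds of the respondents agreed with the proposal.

|A| = 14, |A ∩ B| = 10, |A ∖ B| = 4.
(a) requires |A ∖ B| = 2: false.
(b) requires |A ∩ B| / |A| > 3/4: false.
(c) requires |A ∩ B| / |A| ≥ 2/3: true.

(c)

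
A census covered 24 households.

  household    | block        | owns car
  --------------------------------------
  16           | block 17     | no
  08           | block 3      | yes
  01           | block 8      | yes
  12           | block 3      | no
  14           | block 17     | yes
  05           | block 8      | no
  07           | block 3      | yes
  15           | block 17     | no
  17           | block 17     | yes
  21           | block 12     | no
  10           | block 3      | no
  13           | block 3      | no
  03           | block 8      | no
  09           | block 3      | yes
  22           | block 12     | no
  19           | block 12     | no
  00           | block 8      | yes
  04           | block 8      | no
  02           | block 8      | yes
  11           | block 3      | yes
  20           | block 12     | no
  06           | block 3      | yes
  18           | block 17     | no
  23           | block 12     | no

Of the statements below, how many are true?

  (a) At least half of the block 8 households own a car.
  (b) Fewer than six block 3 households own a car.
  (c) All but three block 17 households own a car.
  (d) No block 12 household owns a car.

4

(a) block 8: |A| = 6, |A ∩ B| = 3; needs |A ∩ B| ≥ |A ∖ B| — true.
(b) block 3: |A| = 8, |A ∩ B| = 5; needs |A ∩ B| < 6 — true.
(c) block 17: |A| = 5, |A ∩ B| = 2; needs |A ∖ B| = 3 — true.
(d) block 12: |A| = 5, |A ∩ B| = 0; needs A ∩ B = ∅ (|A ∩ B| = 0) — true.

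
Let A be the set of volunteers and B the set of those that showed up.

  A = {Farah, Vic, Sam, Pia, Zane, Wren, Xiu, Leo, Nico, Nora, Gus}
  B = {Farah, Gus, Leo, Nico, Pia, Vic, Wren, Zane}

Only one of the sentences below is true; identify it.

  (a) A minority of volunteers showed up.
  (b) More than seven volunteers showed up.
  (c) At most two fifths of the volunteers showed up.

(b)

|A| = 11, |A ∩ B| = 8, |A ∖ B| = 3.
(a) requires |A ∩ B| < |A ∖ B|: false.
(b) requires |A ∩ B| > 7: true.
(c) requires |A ∩ B| / |A| ≤ 2/5: false.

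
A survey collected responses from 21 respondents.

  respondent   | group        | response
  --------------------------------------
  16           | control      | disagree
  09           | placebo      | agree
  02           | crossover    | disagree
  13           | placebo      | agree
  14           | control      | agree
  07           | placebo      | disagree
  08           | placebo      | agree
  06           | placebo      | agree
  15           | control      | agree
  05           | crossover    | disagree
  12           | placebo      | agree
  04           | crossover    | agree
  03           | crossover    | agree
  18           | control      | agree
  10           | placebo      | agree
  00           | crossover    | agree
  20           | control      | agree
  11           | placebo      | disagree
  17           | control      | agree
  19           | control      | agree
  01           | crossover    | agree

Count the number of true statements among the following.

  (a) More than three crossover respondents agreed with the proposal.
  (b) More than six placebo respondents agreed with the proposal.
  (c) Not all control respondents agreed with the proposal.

2

(a) crossover: |A| = 6, |A ∩ B| = 4; needs |A ∩ B| > 3 — true.
(b) placebo: |A| = 8, |A ∩ B| = 6; needs |A ∩ B| > 6 — false.
(c) control: |A| = 7, |A ∩ B| = 6; needs A ⊄ B (|A ∖ B| ≥ 1) — true.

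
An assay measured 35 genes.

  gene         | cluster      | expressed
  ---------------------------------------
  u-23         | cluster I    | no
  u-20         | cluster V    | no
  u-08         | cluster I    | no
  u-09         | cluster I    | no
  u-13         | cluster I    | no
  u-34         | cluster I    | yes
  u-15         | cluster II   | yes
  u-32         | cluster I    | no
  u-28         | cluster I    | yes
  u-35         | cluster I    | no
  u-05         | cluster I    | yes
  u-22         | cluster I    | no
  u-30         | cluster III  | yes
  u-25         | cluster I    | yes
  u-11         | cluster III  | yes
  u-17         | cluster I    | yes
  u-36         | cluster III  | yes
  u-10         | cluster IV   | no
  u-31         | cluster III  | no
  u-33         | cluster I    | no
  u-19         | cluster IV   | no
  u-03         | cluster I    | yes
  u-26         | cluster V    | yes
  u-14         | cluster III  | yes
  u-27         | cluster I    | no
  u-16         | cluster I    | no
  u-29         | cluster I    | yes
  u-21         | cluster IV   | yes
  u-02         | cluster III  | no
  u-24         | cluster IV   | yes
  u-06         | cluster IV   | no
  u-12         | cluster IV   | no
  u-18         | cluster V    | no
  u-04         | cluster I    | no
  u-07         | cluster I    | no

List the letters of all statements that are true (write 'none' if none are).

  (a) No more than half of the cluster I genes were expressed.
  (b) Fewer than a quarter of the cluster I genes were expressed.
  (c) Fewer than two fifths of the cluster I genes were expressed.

|A| = 19, |A ∩ B| = 7, |A ∖ B| = 12.
(a) |A ∩ B| ≤ |A ∖ B|: holds.
(b) |A ∩ B| / |A| < 1/4: fails.
(c) |A ∩ B| / |A| < 2/5: holds.

(a), (c)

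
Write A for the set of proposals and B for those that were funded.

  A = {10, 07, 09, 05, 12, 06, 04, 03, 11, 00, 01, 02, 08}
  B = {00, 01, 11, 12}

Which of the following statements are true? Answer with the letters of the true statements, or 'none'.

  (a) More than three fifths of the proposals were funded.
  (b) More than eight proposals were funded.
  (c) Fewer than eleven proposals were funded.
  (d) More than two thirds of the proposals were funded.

(c)

|A| = 13, |A ∩ B| = 4, |A ∖ B| = 9.
(a) |A ∩ B| / |A| > 3/5: fails.
(b) |A ∩ B| > 8: fails.
(c) |A ∩ B| < 11: holds.
(d) |A ∩ B| / |A| > 2/3: fails.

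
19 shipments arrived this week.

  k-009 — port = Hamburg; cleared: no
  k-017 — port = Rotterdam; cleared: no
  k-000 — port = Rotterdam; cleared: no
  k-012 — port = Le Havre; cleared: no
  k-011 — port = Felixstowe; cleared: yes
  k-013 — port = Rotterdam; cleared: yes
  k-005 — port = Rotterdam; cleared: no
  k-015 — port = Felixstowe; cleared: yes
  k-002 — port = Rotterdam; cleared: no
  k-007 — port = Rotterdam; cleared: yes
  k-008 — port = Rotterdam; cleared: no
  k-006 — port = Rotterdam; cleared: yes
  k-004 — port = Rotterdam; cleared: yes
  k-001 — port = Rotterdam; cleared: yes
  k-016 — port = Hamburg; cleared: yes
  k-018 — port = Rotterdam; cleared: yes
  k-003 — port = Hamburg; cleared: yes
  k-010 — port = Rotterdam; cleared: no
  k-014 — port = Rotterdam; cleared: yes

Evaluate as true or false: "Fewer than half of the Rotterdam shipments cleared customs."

False

Truth condition: |A ∩ B| < |A ∖ B|.
A (the restrictor) = {k-017, k-000, k-013, k-005, k-002, k-007, k-008, k-006, k-004, k-001, k-018, k-010, k-014}, |A| = 13.
A ∩ B = {k-013, k-007, k-006, k-004, k-001, k-018, k-014}, so |A ∩ B| = 7.
A ∖ B = {k-017, k-000, k-005, k-002, k-008, k-010}, so |A ∖ B| = 6.
7 > 6, so the statement is false.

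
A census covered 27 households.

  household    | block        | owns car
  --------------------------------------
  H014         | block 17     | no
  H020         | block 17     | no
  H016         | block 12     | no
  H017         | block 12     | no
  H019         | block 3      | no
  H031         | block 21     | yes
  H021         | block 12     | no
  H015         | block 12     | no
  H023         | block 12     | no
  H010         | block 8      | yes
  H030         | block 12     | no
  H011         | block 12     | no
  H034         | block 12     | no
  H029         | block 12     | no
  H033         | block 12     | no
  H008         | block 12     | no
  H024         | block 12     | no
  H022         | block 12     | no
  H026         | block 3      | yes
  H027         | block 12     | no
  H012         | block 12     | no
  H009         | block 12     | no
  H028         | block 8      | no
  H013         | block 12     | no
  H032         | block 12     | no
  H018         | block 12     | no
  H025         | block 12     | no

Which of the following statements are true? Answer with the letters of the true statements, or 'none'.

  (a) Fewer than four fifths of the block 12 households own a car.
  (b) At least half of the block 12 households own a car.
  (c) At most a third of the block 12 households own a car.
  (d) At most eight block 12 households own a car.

|A| = 20, |A ∩ B| = 0, |A ∖ B| = 20.
(a) |A ∩ B| / |A| < 4/5: holds.
(b) |A ∩ B| ≥ |A ∖ B|: fails.
(c) |A ∩ B| / |A| ≤ 1/3: holds.
(d) |A ∩ B| ≤ 8: holds.

(a), (c), (d)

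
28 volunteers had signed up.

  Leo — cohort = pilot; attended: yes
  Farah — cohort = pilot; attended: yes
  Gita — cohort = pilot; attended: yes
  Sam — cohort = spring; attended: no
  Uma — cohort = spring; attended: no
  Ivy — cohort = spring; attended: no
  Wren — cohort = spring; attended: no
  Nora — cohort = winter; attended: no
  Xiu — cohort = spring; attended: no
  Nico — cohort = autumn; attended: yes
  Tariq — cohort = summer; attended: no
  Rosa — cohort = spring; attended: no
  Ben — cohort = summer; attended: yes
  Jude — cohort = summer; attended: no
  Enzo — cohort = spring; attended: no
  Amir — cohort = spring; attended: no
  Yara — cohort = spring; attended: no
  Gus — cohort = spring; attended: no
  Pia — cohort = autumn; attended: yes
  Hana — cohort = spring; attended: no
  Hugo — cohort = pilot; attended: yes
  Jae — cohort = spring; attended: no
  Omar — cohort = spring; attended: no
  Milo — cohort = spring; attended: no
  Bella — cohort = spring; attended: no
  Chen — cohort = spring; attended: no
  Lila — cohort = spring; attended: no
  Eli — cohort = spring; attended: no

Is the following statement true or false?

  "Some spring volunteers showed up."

The determiner here denotes the relation: A ∩ B ≠ ∅ (|A ∩ B| ≥ 1).
|A| = 18, |A ∩ B| = 0, |A ∖ B| = 18.
So the statement is false.

False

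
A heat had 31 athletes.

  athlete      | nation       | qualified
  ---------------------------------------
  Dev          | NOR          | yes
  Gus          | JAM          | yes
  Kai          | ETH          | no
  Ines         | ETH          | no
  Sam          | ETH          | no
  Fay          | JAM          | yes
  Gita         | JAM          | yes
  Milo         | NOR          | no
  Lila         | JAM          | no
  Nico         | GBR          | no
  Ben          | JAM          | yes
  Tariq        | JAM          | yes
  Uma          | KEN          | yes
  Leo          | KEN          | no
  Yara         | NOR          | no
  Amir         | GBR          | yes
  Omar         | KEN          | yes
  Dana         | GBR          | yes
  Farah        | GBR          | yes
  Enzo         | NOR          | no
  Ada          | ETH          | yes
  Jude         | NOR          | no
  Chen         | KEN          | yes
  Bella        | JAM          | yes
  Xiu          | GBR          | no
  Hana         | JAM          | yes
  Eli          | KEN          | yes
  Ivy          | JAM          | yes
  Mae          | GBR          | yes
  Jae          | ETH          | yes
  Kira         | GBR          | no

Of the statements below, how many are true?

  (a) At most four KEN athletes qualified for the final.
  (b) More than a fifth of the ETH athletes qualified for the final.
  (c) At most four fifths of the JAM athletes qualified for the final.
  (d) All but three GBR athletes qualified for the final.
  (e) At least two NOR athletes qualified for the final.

3

(a) KEN: |A| = 5, |A ∩ B| = 4; needs |A ∩ B| ≤ 4 — true.
(b) ETH: |A| = 5, |A ∩ B| = 2; needs |A ∩ B| / |A| > 1/5 — true.
(c) JAM: |A| = 9, |A ∩ B| = 8; needs |A ∩ B| / |A| ≤ 4/5 — false.
(d) GBR: |A| = 7, |A ∩ B| = 4; needs |A ∖ B| = 3 — true.
(e) NOR: |A| = 5, |A ∩ B| = 1; needs |A ∩ B| ≥ 2 — false.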